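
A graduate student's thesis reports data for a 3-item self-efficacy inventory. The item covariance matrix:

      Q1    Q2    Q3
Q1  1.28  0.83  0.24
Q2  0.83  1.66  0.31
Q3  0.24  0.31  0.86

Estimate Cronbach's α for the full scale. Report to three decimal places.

α = 0.631

ΣVar(i) = 1.28 + 1.66 + 0.86 = 3.80
Σ_{i<j} σ_ij = 1.38
σ²_T = 3.80 + 2 × 1.38 = 6.56
α = (k/(k−1))·(1 − ΣVar(i)/σ²_T) = (3/2)·(1 − 3.80/6.56) = 0.631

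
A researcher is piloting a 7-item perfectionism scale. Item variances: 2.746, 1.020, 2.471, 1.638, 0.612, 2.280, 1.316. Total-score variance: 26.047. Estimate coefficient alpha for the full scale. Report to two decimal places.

ΣVar(i) = 2.746 + 1.020 + 2.471 + 1.638 + 0.612 + 2.280 + 1.316 = 12.083
α = (k/(k−1))·(1 − ΣVar(i)/total variance) = (7/6)·(1 − 12.083/26.047) = 0.63

coefficient alpha = 0.63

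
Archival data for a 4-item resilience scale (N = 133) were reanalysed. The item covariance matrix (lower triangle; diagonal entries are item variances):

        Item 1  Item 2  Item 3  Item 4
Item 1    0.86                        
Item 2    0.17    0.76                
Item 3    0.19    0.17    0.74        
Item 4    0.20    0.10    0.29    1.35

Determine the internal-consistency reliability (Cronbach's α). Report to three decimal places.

α = 0.502

sum of item variances = 0.86 + 0.76 + 0.74 + 1.35 = 3.71
Sum of the distinct covariances = 1.12
Var(T) = 3.71 + 2 × 1.12 = 5.95
α = (k/(k−1))·(1 − sum of item variances/Var(T)) = (4/3)·(1 − 3.71/5.95) = 0.502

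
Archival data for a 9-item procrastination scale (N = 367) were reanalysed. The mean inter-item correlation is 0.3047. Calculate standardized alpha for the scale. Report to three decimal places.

Standardized α = k·r̄ / (1 + (k−1)·r̄) = 9 × 0.3047 / (1 + 8 × 0.3047)
  = 2.7423 / 3.4376 = 0.798

α = 0.798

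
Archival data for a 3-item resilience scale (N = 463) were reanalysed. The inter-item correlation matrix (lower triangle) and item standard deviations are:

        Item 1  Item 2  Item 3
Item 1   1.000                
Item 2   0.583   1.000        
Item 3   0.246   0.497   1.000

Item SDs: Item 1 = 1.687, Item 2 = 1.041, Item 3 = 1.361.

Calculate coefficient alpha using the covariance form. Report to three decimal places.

Σσ²ᵢ = 1.687² + 1.041² + 1.361² = 5.7820
Covariances σ_ij = r_ij · s_i · s_j:
  σ(Item 1,Item 2) = 0.583 × 1.687 × 1.041 = 1.0238
  σ(Item 1,Item 3) = 0.246 × 1.687 × 1.361 = 0.5648
  σ(Item 2,Item 3) = 0.497 × 1.041 × 1.361 = 0.7042
σ²_T = Σσ²ᵢ + 2·Σσ_ij = 5.7820 + 2 × 2.2928 = 10.3676
α = (3/2)·(1 − 5.7820/10.3676) = 0.663

α = 0.663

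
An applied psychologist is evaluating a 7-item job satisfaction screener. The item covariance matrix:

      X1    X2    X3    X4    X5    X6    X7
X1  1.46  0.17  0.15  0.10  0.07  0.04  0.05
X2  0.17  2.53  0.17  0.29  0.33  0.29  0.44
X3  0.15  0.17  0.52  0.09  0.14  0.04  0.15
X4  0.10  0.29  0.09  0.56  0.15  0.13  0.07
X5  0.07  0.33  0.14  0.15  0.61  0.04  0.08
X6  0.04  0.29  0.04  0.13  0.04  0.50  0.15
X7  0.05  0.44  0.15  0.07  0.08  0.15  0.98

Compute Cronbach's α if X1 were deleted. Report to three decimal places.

Cronbach's α = 0.568

Remaining items: X2, X3, X4, X5, X6, X7 (k = 6).
Σσ²ᵢ = 2.53 + 0.52 + 0.56 + 0.61 + 0.50 + 0.98 = 5.70
Var(T) = 5.70 + 2 × 2.56 = 10.82
α (item deleted) = (6/5)·(1 − 5.70/10.82) = 0.568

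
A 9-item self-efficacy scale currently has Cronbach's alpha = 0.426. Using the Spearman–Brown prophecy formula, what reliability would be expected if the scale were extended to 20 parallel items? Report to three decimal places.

predicted reliability = 0.623

Length factor m = 20/9 = 2.2222
α' = m·α / (1 + (m−1)·α)
   = 20/9 × 0.426 / (1 + (20/9 − 1) × 0.426)
   = 0.9467 / 1.5207 = 0.623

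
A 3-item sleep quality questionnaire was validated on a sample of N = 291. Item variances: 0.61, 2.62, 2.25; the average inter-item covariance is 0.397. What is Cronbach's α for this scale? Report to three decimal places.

α = 0.454

sum of item variances = 0.61 + 2.62 + 2.25 = 5.48
Sum of the 3 distinct covariances = 3 × 0.397 = 1.191
total variance = sum of item variances + 2·Σcov = 5.48 + 2 × 1.191 = 7.862
α = (3/2)·(1 − 5.48/7.862) = 0.454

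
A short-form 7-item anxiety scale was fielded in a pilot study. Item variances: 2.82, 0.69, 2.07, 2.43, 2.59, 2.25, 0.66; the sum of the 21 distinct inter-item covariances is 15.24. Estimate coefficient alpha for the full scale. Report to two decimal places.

coefficient alpha = 0.81

Σσᵢ² = 2.82 + 0.69 + 2.07 + 2.43 + 2.59 + 2.25 + 0.66 = 13.51
Sum of distinct covariances = 15.24
σ²_total = Σσᵢ² + 2·Σcov = 13.51 + 2 × 15.24 = 43.99
α = (7/6)·(1 − 13.51/43.99) = 0.81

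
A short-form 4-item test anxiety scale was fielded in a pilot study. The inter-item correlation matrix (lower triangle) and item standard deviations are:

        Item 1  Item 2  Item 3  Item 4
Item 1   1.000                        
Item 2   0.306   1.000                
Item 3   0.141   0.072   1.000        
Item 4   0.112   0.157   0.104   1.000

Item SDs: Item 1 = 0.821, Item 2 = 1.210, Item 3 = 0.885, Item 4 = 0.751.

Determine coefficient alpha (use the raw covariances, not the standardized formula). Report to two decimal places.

coefficient alpha = 0.41

Σσ²ᵢ = 0.821² + 1.210² + 0.885² + 0.751² = 3.4854
Covariances σ_ij = r_ij · s_i · s_j:
  σ(Item 1,Item 2) = 0.306 × 0.821 × 1.210 = 0.3040
  σ(Item 1,Item 3) = 0.141 × 0.821 × 0.885 = 0.1024
  σ(Item 1,Item 4) = 0.112 × 0.821 × 0.751 = 0.0691
  σ(Item 2,Item 3) = 0.072 × 1.210 × 0.885 = 0.0771
  σ(Item 2,Item 4) = 0.157 × 1.210 × 0.751 = 0.1427
  σ(Item 3,Item 4) = 0.104 × 0.885 × 0.751 = 0.0691
σ²_T = Σσ²ᵢ + 2·Σσ_ij = 3.4854 + 2 × 0.7644 = 5.0142
α = (4/3)·(1 − 3.4854/5.0142) = 0.41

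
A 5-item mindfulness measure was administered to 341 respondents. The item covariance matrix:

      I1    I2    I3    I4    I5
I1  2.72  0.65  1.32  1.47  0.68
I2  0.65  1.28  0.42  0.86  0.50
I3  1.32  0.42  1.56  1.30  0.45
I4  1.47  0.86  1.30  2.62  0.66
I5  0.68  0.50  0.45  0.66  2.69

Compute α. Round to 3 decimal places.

Σσᵢ² = 2.72 + 1.28 + 1.56 + 2.62 + 2.69 = 10.87
Sum of off-diagonal covariances = 8.31
total variance = 10.87 + 2 × 8.31 = 27.49
α = (k/(k−1))·(1 − Σσᵢ²/total variance) = (5/4)·(1 − 10.87/27.49) = 0.756

α = 0.756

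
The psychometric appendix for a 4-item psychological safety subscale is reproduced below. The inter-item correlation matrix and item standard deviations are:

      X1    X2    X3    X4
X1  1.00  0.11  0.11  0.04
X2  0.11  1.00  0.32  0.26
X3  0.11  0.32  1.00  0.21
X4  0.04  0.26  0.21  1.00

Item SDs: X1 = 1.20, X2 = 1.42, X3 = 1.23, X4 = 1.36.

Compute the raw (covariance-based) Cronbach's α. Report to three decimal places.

Σσ²ᵢ = 1.20² + 1.42² + 1.23² + 1.36² = 6.8189
Covariances σ_ij = r_ij · s_i · s_j:
  σ(X1,X2) = 0.11 × 1.20 × 1.42 = 0.1874
  σ(X1,X3) = 0.11 × 1.20 × 1.23 = 0.1624
  σ(X1,X4) = 0.04 × 1.20 × 1.36 = 0.0653
  σ(X2,X3) = 0.32 × 1.42 × 1.23 = 0.5589
  σ(X2,X4) = 0.26 × 1.42 × 1.36 = 0.5021
  σ(X3,X4) = 0.21 × 1.23 × 1.36 = 0.3513
σ²_T = Σσ²ᵢ + 2·Σσ_ij = 6.8189 + 2 × 1.8274 = 10.4737
α = (4/3)·(1 − 6.8189/10.4737) = 0.465

Cronbach's α = 0.465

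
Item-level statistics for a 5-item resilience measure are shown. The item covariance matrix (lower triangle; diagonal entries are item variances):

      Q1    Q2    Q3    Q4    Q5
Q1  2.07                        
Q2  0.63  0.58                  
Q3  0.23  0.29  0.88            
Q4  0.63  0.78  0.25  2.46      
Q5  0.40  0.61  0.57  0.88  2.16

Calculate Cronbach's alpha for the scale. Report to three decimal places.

α = 0.705

Σσ²ᵢ = 2.07 + 0.58 + 0.88 + 2.46 + 2.16 = 8.15
Sum of off-diagonal covariances = 5.27
σ²_total = 8.15 + 2 × 5.27 = 18.69
α = (k/(k−1))·(1 − Σσ²ᵢ/σ²_total) = (5/4)·(1 − 8.15/18.69) = 0.705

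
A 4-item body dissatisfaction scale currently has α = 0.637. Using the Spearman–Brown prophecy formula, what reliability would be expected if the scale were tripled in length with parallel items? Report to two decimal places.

predicted reliability = 0.84

Length factor m = 3
α' = m·α / (1 + (m−1)·α)
   = 3 × 0.637 / (1 + (3 − 1) × 0.637)
   = 1.9110 / 2.2740 = 0.84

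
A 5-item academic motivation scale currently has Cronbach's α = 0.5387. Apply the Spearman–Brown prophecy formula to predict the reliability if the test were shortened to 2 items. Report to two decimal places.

predicted reliability = 0.32

Length factor m = 2/5 = 0.4000
α' = m·α / (1 − (1−m)·α)
   = 2/5 × 0.5387 / (1 − (1 − 2/5) × 0.5387)
   = 0.2155 / 0.6768 = 0.32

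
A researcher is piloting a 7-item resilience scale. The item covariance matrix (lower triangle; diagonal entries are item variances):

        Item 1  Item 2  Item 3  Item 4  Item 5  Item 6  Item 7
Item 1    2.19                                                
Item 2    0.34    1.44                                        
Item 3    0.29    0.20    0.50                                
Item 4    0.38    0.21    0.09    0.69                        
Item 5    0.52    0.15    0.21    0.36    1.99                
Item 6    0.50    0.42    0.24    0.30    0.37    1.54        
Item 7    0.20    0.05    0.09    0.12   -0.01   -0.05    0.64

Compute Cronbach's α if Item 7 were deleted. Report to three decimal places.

Cronbach's α = 0.628

Remaining items: Item 1, Item 2, Item 3, Item 4, Item 5, Item 6 (k = 6).
ΣVar(i) = 2.19 + 1.44 + 0.50 + 0.69 + 1.99 + 1.54 = 8.35
σ²_T = 8.35 + 2 × 4.58 = 17.51
α (item deleted) = (6/5)·(1 − 8.35/17.51) = 0.628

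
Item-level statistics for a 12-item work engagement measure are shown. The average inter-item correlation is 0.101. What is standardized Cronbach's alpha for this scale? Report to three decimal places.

Standardized α = k·r̄ / (1 + (k−1)·r̄) = 12 × 0.101 / (1 + 11 × 0.101)
  = 1.2120 / 2.1110 = 0.574

α = 0.574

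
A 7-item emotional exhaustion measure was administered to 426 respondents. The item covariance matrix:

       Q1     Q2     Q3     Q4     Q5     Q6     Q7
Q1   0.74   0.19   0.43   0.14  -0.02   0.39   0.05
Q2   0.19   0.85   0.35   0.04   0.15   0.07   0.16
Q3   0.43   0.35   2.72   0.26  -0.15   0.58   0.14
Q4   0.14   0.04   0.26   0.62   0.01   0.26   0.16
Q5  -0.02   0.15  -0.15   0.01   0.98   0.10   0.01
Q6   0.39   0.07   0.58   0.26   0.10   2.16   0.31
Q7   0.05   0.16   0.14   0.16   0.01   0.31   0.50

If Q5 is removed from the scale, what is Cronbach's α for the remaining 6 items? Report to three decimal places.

Cronbach's α = 0.578

Remaining items: Q1, Q2, Q3, Q4, Q6, Q7 (k = 6).
Σσᵢ² = 0.74 + 0.85 + 2.72 + 0.62 + 2.16 + 0.50 = 7.59
σ²_total = 7.59 + 2 × 3.53 = 14.65
α (item deleted) = (6/5)·(1 − 7.59/14.65) = 0.578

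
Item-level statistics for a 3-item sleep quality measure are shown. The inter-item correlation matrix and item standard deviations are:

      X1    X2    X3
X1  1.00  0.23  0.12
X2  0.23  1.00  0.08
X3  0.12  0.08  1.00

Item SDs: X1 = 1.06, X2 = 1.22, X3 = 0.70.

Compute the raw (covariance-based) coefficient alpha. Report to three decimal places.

Σσ²ᵢ = 1.06² + 1.22² + 0.70² = 3.1020
Covariances σ_ij = r_ij · s_i · s_j:
  σ(X1,X2) = 0.23 × 1.06 × 1.22 = 0.2974
  σ(X1,X3) = 0.12 × 1.06 × 0.70 = 0.0890
  σ(X2,X3) = 0.08 × 1.22 × 0.70 = 0.0683
σ²_T = Σσ²ᵢ + 2·Σσ_ij = 3.1020 + 2 × 0.4547 = 4.0114
α = (3/2)·(1 − 3.1020/4.0114) = 0.340

α = 0.340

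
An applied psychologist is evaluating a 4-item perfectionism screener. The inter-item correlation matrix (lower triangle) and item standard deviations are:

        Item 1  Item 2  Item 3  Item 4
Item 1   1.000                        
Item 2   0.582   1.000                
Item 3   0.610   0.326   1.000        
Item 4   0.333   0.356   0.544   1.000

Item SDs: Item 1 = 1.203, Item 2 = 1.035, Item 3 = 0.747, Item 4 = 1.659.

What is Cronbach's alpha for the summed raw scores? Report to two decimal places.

Cronbach's alpha = 0.73

Σσ²ᵢ = 1.203² + 1.035² + 0.747² + 1.659² = 5.8287
Covariances σ_ij = r_ij · s_i · s_j:
  σ(Item 1,Item 2) = 0.582 × 1.203 × 1.035 = 0.7247
  σ(Item 1,Item 3) = 0.610 × 1.203 × 0.747 = 0.5482
  σ(Item 1,Item 4) = 0.333 × 1.203 × 1.659 = 0.6646
  σ(Item 2,Item 3) = 0.326 × 1.035 × 0.747 = 0.2520
  σ(Item 2,Item 4) = 0.356 × 1.035 × 1.659 = 0.6113
  σ(Item 3,Item 4) = 0.544 × 0.747 × 1.659 = 0.6742
σ²_T = Σσ²ᵢ + 2·Σσ_ij = 5.8287 + 2 × 3.4750 = 12.7787
α = (4/3)·(1 − 5.8287/12.7787) = 0.73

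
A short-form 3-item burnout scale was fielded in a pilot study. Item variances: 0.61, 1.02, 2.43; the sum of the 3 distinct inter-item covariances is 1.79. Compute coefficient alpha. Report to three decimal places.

α = 0.703

Σσᵢ² = 0.61 + 1.02 + 2.43 = 4.06
Sum of distinct covariances = 1.79
total variance = Σσᵢ² + 2·Σcov = 4.06 + 2 × 1.79 = 7.64
α = (3/2)·(1 − 4.06/7.64) = 0.703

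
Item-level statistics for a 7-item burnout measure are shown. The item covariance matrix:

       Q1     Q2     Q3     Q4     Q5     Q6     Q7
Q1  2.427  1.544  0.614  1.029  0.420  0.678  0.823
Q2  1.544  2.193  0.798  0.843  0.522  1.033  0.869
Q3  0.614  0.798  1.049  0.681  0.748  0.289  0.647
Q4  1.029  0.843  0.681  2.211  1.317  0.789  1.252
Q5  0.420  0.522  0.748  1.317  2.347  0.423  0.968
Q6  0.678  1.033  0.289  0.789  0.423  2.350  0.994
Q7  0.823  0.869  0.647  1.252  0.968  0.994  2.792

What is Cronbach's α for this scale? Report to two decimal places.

α = 0.81

sum of item variances = 2.427 + 2.193 + 1.049 + 2.211 + 2.347 + 2.350 + 2.792 = 15.369
Σ_{i<j} σ_ij = 17.281
σ²_T = 15.369 + 2 × 17.281 = 49.931
α = (k/(k−1))·(1 − sum of item variances/σ²_T) = (7/6)·(1 − 15.369/49.931) = 0.81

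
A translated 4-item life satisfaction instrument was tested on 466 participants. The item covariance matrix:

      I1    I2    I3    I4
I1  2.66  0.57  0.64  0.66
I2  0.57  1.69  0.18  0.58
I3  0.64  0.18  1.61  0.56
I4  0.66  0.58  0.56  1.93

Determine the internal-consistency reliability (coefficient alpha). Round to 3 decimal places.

Σσᵢ² = 2.66 + 1.69 + 1.61 + 1.93 = 7.89
Sum of the distinct covariances = 3.19
σ²_total = 7.89 + 2 × 3.19 = 14.27
α = (k/(k−1))·(1 − Σσᵢ²/σ²_total) = (4/3)·(1 − 7.89/14.27) = 0.596

α = 0.596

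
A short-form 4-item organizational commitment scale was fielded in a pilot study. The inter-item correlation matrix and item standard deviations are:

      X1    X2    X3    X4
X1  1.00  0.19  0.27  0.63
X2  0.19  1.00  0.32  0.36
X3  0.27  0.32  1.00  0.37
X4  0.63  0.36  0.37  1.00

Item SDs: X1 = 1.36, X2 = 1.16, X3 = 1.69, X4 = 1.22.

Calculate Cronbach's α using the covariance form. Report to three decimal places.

Σσ²ᵢ = 1.36² + 1.16² + 1.69² + 1.22² = 7.5397
Covariances σ_ij = r_ij · s_i · s_j:
  σ(X1,X2) = 0.19 × 1.36 × 1.16 = 0.2997
  σ(X1,X3) = 0.27 × 1.36 × 1.69 = 0.6206
  σ(X1,X4) = 0.63 × 1.36 × 1.22 = 1.0453
  σ(X2,X3) = 0.32 × 1.16 × 1.69 = 0.6273
  σ(X2,X4) = 0.36 × 1.16 × 1.22 = 0.5095
  σ(X3,X4) = 0.37 × 1.69 × 1.22 = 0.7629
σ²_T = Σσ²ᵢ + 2·Σσ_ij = 7.5397 + 2 × 3.8653 = 15.2703
α = (4/3)·(1 − 7.5397/15.2703) = 0.675

Cronbach's α = 0.675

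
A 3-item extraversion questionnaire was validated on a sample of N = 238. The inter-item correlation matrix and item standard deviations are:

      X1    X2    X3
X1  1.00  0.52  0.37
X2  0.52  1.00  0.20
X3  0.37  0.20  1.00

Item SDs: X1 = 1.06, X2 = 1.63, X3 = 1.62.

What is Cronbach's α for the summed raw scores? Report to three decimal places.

Cronbach's α = 0.588

Σσ²ᵢ = 1.06² + 1.63² + 1.62² = 6.4049
Covariances σ_ij = r_ij · s_i · s_j:
  σ(X1,X2) = 0.52 × 1.06 × 1.63 = 0.8985
  σ(X1,X3) = 0.37 × 1.06 × 1.62 = 0.6354
  σ(X2,X3) = 0.20 × 1.63 × 1.62 = 0.5281
σ²_T = Σσ²ᵢ + 2·Σσ_ij = 6.4049 + 2 × 2.0620 = 10.5289
α = (3/2)·(1 − 6.4049/10.5289) = 0.588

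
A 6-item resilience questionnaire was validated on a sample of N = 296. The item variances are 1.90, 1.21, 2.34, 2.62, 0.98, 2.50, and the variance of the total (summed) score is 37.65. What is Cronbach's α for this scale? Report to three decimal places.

Σσ²ᵢ = 1.90 + 1.21 + 2.34 + 2.62 + 0.98 + 2.50 = 11.55
α = (k/(k−1))·(1 − Σσ²ᵢ/total variance) = (6/5)·(1 − 11.55/37.65) = 0.832

α = 0.832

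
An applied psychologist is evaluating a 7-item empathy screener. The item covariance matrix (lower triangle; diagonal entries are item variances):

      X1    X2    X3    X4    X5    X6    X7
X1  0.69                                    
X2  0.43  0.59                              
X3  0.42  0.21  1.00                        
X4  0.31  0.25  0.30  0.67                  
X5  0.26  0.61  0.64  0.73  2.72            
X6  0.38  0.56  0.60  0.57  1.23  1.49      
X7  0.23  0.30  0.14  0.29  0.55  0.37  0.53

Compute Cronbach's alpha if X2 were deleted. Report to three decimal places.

Remaining items: X1, X3, X4, X5, X6, X7 (k = 6).
ΣVar(i) = 0.69 + 1.00 + 0.67 + 2.72 + 1.49 + 0.53 = 7.10
Var(T) = 7.10 + 2 × 7.02 = 21.14
α (item deleted) = (6/5)·(1 − 7.10/21.14) = 0.797

α = 0.797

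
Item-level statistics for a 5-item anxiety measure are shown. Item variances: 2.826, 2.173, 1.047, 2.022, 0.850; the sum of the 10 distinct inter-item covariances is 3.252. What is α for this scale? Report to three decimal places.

α = 0.527

ΣVar(i) = 2.826 + 2.173 + 1.047 + 2.022 + 0.850 = 8.918
Sum of distinct covariances = 3.252
σ²_T = ΣVar(i) + 2·Σcov = 8.918 + 2 × 3.252 = 15.422
α = (5/4)·(1 − 8.918/15.422) = 0.527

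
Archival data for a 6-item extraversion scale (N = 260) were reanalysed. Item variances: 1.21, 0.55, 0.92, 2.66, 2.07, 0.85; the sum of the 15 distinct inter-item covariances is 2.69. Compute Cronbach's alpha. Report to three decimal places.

α = 0.473

sum of item variances = 1.21 + 0.55 + 0.92 + 2.66 + 2.07 + 0.85 = 8.26
Sum of distinct covariances = 2.69
σ²_total = sum of item variances + 2·Σcov = 8.26 + 2 × 2.69 = 13.64
α = (6/5)·(1 − 8.26/13.64) = 0.473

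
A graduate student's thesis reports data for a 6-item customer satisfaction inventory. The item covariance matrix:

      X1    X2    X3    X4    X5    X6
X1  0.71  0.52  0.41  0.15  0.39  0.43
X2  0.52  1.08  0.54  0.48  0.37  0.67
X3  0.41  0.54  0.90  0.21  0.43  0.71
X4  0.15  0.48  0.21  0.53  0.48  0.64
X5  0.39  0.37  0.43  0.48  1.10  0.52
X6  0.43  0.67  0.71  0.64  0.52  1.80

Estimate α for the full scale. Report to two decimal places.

sum of item variances = 0.71 + 1.08 + 0.90 + 0.53 + 1.10 + 1.80 = 6.12
Σ_{i<j} σ_ij = 6.95
σ²_total = 6.12 + 2 × 6.95 = 20.02
α = (k/(k−1))·(1 − sum of item variances/σ²_total) = (6/5)·(1 − 6.12/20.02) = 0.83

α = 0.83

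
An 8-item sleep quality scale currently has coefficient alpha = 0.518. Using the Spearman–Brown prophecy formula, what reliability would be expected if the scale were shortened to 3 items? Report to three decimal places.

predicted reliability = 0.287

Length factor m = 3/8 = 0.3750
α' = m·α / (1 − (1−m)·α)
   = 3/8 × 0.518 / (1 − (1 − 3/8) × 0.518)
   = 0.1943 / 0.6763 = 0.287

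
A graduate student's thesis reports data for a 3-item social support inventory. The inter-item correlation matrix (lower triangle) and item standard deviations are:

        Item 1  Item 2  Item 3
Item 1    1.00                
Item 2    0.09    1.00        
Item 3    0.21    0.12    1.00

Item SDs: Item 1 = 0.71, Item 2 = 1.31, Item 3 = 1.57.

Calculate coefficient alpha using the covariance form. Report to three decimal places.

coefficient alpha = 0.291

Σσ²ᵢ = 0.71² + 1.31² + 1.57² = 4.6851
Covariances σ_ij = r_ij · s_i · s_j:
  σ(Item 1,Item 2) = 0.09 × 0.71 × 1.31 = 0.0837
  σ(Item 1,Item 3) = 0.21 × 0.71 × 1.57 = 0.2341
  σ(Item 2,Item 3) = 0.12 × 1.31 × 1.57 = 0.2468
σ²_T = Σσ²ᵢ + 2·Σσ_ij = 4.6851 + 2 × 0.5646 = 5.8143
α = (3/2)·(1 − 4.6851/5.8143) = 0.291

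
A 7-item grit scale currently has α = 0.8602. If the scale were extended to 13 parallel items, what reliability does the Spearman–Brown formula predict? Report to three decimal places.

predicted reliability = 0.920

Length factor m = 13/7 = 1.8571
α' = m·α / (1 + (m−1)·α)
   = 13/7 × 0.8602 / (1 + (13/7 − 1) × 0.8602)
   = 1.5975 / 1.7373 = 0.920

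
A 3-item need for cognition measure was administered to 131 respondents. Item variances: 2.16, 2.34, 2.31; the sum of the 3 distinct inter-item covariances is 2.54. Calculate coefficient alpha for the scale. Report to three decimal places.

ΣVar(i) = 2.16 + 2.34 + 2.31 = 6.81
Sum of distinct covariances = 2.54
Var(T) = ΣVar(i) + 2·Σcov = 6.81 + 2 × 2.54 = 11.89
α = (3/2)·(1 − 6.81/11.89) = 0.641

α = 0.641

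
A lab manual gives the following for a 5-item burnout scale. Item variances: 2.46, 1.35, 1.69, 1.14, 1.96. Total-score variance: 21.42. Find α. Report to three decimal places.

Σσ²ᵢ = 2.46 + 1.35 + 1.69 + 1.14 + 1.96 = 8.60
α = (k/(k−1))·(1 − Σσ²ᵢ/total variance) = (5/4)·(1 − 8.60/21.42) = 0.748

α = 0.748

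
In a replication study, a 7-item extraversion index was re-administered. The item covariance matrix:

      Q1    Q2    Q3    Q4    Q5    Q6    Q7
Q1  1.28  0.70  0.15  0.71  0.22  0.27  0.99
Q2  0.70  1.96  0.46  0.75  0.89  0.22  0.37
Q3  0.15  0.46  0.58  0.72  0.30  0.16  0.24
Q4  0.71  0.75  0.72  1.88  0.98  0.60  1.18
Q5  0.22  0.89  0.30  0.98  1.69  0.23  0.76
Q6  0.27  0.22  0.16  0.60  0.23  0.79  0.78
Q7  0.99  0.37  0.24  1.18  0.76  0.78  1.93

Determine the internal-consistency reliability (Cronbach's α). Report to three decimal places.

Σσᵢ² = 1.28 + 1.96 + 0.58 + 1.88 + 1.69 + 0.79 + 1.93 = 10.11
Sum of off-diagonal covariances = 11.68
total variance = 10.11 + 2 × 11.68 = 33.47
α = (k/(k−1))·(1 − Σσᵢ²/total variance) = (7/6)·(1 − 10.11/33.47) = 0.814

Cronbach's α = 0.814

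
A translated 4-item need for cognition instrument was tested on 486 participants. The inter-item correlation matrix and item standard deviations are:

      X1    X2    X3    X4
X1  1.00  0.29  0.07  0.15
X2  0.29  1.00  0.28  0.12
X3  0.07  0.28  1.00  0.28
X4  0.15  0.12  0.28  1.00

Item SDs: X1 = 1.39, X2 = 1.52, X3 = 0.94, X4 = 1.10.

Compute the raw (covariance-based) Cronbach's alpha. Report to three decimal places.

Σσ²ᵢ = 1.39² + 1.52² + 0.94² + 1.10² = 6.3361
Covariances σ_ij = r_ij · s_i · s_j:
  σ(X1,X2) = 0.29 × 1.39 × 1.52 = 0.6127
  σ(X1,X3) = 0.07 × 1.39 × 0.94 = 0.0915
  σ(X1,X4) = 0.15 × 1.39 × 1.10 = 0.2293
  σ(X2,X3) = 0.28 × 1.52 × 0.94 = 0.4001
  σ(X2,X4) = 0.12 × 1.52 × 1.10 = 0.2006
  σ(X3,X4) = 0.28 × 0.94 × 1.10 = 0.2895
σ²_T = Σσ²ᵢ + 2·Σσ_ij = 6.3361 + 2 × 1.8237 = 9.9835
α = (4/3)·(1 − 6.3361/9.9835) = 0.487

Cronbach's alpha = 0.487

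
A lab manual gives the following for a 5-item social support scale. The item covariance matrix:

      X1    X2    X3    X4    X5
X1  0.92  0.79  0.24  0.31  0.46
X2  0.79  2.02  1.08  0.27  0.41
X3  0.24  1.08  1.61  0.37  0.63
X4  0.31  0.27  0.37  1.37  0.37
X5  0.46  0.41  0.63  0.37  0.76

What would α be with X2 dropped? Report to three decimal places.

α = 0.674

Remaining items: X1, X3, X4, X5 (k = 4).
Σσ²ᵢ = 0.92 + 1.61 + 1.37 + 0.76 = 4.66
total variance = 4.66 + 2 × 2.38 = 9.42
α (item deleted) = (4/3)·(1 − 4.66/9.42) = 0.674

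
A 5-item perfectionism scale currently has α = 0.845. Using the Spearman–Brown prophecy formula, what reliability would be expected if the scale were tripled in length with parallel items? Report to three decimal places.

Length factor m = 3
α' = m·α / (1 + (m−1)·α)
   = 3 × 0.845 / (1 + (3 − 1) × 0.845)
   = 2.5350 / 2.6900 = 0.942

predicted reliability = 0.942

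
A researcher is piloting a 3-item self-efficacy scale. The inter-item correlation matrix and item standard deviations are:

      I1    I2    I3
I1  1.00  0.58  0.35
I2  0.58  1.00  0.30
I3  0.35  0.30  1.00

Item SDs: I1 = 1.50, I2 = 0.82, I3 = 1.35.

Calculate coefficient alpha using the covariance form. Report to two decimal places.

Σσ²ᵢ = 1.50² + 0.82² + 1.35² = 4.7449
Covariances σ_ij = r_ij · s_i · s_j:
  σ(I1,I2) = 0.58 × 1.50 × 0.82 = 0.7134
  σ(I1,I3) = 0.35 × 1.50 × 1.35 = 0.7087
  σ(I2,I3) = 0.30 × 0.82 × 1.35 = 0.3321
σ²_T = Σσ²ᵢ + 2·Σσ_ij = 4.7449 + 2 × 1.7542 = 8.2533
α = (3/2)·(1 − 4.7449/8.2533) = 0.64

coefficient alpha = 0.64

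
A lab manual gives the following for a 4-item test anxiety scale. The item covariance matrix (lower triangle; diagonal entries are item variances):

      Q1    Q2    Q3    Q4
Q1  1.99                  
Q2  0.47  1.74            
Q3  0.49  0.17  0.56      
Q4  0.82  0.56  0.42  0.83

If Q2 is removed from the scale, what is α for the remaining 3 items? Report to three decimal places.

α = 0.759

Remaining items: Q1, Q3, Q4 (k = 3).
sum of item variances = 1.99 + 0.56 + 0.83 = 3.38
σ²_total = 3.38 + 2 × 1.73 = 6.84
α (item deleted) = (3/2)·(1 − 3.38/6.84) = 0.759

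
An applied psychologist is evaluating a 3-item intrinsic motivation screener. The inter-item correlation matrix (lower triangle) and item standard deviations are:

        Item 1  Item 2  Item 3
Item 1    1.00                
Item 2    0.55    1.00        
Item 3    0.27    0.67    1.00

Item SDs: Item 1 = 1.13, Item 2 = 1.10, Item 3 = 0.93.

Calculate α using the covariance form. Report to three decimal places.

α = 0.745

Σσ²ᵢ = 1.13² + 1.10² + 0.93² = 3.3518
Covariances σ_ij = r_ij · s_i · s_j:
  σ(Item 1,Item 2) = 0.55 × 1.13 × 1.10 = 0.6836
  σ(Item 1,Item 3) = 0.27 × 1.13 × 0.93 = 0.2837
  σ(Item 2,Item 3) = 0.67 × 1.10 × 0.93 = 0.6854
σ²_T = Σσ²ᵢ + 2·Σσ_ij = 3.3518 + 2 × 1.6527 = 6.6572
α = (3/2)·(1 − 3.3518/6.6572) = 0.745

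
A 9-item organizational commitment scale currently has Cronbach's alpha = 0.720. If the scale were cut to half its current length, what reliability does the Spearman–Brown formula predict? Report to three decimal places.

predicted reliability = 0.562

Length factor m = 1/2
α' = m·α / (1 − (1−m)·α)
   = 1/2 × 0.720 / (1 − (1 − 1/2) × 0.720)
   = 0.3600 / 0.6400 = 0.562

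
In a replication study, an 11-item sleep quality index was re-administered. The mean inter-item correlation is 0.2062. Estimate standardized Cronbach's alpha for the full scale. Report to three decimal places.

Standardized α = k·r̄ / (1 + (k−1)·r̄) = 11 × 0.2062 / (1 + 10 × 0.2062)
  = 2.2682 / 3.0620 = 0.741

α = 0.741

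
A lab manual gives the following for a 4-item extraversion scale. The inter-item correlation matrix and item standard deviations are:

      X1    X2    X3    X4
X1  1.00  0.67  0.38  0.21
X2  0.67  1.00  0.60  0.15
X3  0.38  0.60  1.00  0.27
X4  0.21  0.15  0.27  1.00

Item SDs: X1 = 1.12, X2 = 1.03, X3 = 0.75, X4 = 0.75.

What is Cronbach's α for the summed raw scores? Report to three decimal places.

Σσ²ᵢ = 1.12² + 1.03² + 0.75² + 0.75² = 3.4403
Covariances σ_ij = r_ij · s_i · s_j:
  σ(X1,X2) = 0.67 × 1.12 × 1.03 = 0.7729
  σ(X1,X3) = 0.38 × 1.12 × 0.75 = 0.3192
  σ(X1,X4) = 0.21 × 1.12 × 0.75 = 0.1764
  σ(X2,X3) = 0.60 × 1.03 × 0.75 = 0.4635
  σ(X2,X4) = 0.15 × 1.03 × 0.75 = 0.1159
  σ(X3,X4) = 0.27 × 0.75 × 0.75 = 0.1519
σ²_T = Σσ²ᵢ + 2·Σσ_ij = 3.4403 + 2 × 1.9998 = 7.4399
α = (4/3)·(1 − 3.4403/7.4399) = 0.717

Cronbach's α = 0.717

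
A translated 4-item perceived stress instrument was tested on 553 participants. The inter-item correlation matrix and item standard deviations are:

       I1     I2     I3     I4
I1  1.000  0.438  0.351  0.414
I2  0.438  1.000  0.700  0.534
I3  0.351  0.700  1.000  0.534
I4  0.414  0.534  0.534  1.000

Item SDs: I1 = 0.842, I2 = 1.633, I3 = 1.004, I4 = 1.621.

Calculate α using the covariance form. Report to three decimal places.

α = 0.777

Σσ²ᵢ = 0.842² + 1.633² + 1.004² + 1.621² = 7.0113
Covariances σ_ij = r_ij · s_i · s_j:
  σ(I1,I2) = 0.438 × 0.842 × 1.633 = 0.6022
  σ(I1,I3) = 0.351 × 0.842 × 1.004 = 0.2967
  σ(I1,I4) = 0.414 × 0.842 × 1.621 = 0.5651
  σ(I2,I3) = 0.700 × 1.633 × 1.004 = 1.1477
  σ(I2,I4) = 0.534 × 1.633 × 1.621 = 1.4135
  σ(I3,I4) = 0.534 × 1.004 × 1.621 = 0.8691
σ²_T = Σσ²ᵢ + 2·Σσ_ij = 7.0113 + 2 × 4.8943 = 16.7999
α = (4/3)·(1 − 7.0113/16.7999) = 0.777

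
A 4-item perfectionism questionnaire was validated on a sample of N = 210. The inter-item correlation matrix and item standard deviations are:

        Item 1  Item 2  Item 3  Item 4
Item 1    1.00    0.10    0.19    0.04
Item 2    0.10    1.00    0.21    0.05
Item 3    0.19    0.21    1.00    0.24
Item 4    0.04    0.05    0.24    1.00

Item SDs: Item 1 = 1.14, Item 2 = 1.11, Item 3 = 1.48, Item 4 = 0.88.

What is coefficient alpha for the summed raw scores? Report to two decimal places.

coefficient alpha = 0.40

Σσ²ᵢ = 1.14² + 1.11² + 1.48² + 0.88² = 5.4965
Covariances σ_ij = r_ij · s_i · s_j:
  σ(Item 1,Item 2) = 0.10 × 1.14 × 1.11 = 0.1265
  σ(Item 1,Item 3) = 0.19 × 1.14 × 1.48 = 0.3206
  σ(Item 1,Item 4) = 0.04 × 1.14 × 0.88 = 0.0401
  σ(Item 2,Item 3) = 0.21 × 1.11 × 1.48 = 0.3450
  σ(Item 2,Item 4) = 0.05 × 1.11 × 0.88 = 0.0488
  σ(Item 3,Item 4) = 0.24 × 1.48 × 0.88 = 0.3126
σ²_T = Σσ²ᵢ + 2·Σσ_ij = 5.4965 + 2 × 1.1936 = 7.8837
α = (4/3)·(1 − 5.4965/7.8837) = 0.40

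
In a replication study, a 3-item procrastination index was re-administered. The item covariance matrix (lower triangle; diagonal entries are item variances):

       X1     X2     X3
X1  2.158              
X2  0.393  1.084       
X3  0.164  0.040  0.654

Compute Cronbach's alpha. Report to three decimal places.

α = 0.352

Σσ²ᵢ = 2.158 + 1.084 + 0.654 = 3.896
Sum of the distinct covariances = 0.597
total variance = 3.896 + 2 × 0.597 = 5.090
α = (k/(k−1))·(1 − Σσ²ᵢ/total variance) = (3/2)·(1 − 3.896/5.090) = 0.352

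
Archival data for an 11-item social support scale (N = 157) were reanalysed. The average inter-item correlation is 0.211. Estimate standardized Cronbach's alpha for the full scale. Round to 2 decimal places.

α = 0.75

Standardized α = k·r̄ / (1 + (k−1)·r̄) = 11 × 0.211 / (1 + 10 × 0.211)
  = 2.3210 / 3.1100 = 0.75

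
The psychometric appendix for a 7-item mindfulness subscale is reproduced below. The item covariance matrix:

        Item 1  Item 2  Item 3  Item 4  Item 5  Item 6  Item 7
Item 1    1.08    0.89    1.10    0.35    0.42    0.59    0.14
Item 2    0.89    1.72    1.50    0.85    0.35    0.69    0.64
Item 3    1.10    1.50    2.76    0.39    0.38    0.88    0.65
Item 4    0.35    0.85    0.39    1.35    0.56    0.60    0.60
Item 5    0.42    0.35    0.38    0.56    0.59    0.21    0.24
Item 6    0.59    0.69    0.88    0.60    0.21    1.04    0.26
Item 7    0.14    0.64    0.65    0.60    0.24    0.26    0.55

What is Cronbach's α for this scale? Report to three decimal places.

ΣVar(i) = 1.08 + 1.72 + 2.76 + 1.35 + 0.59 + 1.04 + 0.55 = 9.09
Sum of the distinct covariances = 12.29
σ²_T = 9.09 + 2 × 12.29 = 33.67
α = (k/(k−1))·(1 − ΣVar(i)/σ²_T) = (7/6)·(1 − 9.09/33.67) = 0.852

α = 0.852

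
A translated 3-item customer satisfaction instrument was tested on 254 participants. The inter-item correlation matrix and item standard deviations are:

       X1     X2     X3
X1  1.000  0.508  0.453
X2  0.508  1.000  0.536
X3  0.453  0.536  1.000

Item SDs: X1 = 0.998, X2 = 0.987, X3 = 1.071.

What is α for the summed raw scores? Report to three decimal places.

Σσ²ᵢ = 0.998² + 0.987² + 1.071² = 3.1172
Covariances σ_ij = r_ij · s_i · s_j:
  σ(X1,X2) = 0.508 × 0.998 × 0.987 = 0.5004
  σ(X1,X3) = 0.453 × 0.998 × 1.071 = 0.4842
  σ(X2,X3) = 0.536 × 0.987 × 1.071 = 0.5666
σ²_T = Σσ²ᵢ + 2·Σσ_ij = 3.1172 + 2 × 1.5512 = 6.2196
α = (3/2)·(1 − 3.1172/6.2196) = 0.748

α = 0.748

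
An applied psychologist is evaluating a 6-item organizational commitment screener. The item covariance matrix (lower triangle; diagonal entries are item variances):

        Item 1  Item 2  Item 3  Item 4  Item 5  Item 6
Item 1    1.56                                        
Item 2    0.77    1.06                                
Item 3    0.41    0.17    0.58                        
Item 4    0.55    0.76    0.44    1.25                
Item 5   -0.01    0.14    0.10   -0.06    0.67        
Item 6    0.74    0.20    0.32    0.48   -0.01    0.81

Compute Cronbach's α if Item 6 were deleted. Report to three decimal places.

α = 0.701

Remaining items: Item 1, Item 2, Item 3, Item 4, Item 5 (k = 5).
Σσᵢ² = 1.56 + 1.06 + 0.58 + 1.25 + 0.67 = 5.12
Var(T) = 5.12 + 2 × 3.27 = 11.66
α (item deleted) = (5/4)·(1 − 5.12/11.66) = 0.701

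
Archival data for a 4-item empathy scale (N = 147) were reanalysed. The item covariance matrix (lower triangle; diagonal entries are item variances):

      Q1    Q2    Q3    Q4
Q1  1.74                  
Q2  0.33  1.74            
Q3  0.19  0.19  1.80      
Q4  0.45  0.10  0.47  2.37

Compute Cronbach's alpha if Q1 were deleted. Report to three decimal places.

Remaining items: Q2, Q3, Q4 (k = 3).
sum of item variances = 1.74 + 1.80 + 2.37 = 5.91
σ²_T = 5.91 + 2 × 0.76 = 7.43
α (item deleted) = (3/2)·(1 − 5.91/7.43) = 0.307

Cronbach's alpha = 0.307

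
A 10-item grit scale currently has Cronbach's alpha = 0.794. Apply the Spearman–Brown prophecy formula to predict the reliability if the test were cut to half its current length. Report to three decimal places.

predicted reliability = 0.658

Length factor m = 1/2
α' = m·α / (1 − (1−m)·α)
   = 1/2 × 0.794 / (1 − (1 − 1/2) × 0.794)
   = 0.3970 / 0.6030 = 0.658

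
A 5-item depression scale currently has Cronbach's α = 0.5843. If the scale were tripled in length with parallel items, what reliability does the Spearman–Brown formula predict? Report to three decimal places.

Length factor m = 3
α' = m·α / (1 + (m−1)·α)
   = 3 × 0.5843 / (1 + (3 − 1) × 0.5843)
   = 1.7529 / 2.1686 = 0.808

predicted reliability = 0.808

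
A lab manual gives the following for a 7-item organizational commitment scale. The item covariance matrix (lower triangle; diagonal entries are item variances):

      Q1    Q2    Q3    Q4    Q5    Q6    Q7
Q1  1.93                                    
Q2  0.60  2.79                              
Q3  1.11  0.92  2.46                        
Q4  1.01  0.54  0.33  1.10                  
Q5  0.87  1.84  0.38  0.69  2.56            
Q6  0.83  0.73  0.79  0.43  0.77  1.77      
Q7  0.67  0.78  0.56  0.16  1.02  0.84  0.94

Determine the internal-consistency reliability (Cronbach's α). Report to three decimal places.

Cronbach's α = 0.818

Σσᵢ² = 1.93 + 2.79 + 2.46 + 1.10 + 2.56 + 1.77 + 0.94 = 13.55
Sum of the distinct covariances = 15.87
σ²_total = 13.55 + 2 × 15.87 = 45.29
α = (k/(k−1))·(1 − Σσᵢ²/σ²_total) = (7/6)·(1 − 13.55/45.29) = 0.818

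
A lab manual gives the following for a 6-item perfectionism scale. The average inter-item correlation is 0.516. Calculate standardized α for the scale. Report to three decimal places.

standardized α = 0.865

Standardized α = k·r̄ / (1 + (k−1)·r̄) = 6 × 0.516 / (1 + 5 × 0.516)
  = 3.0960 / 3.5800 = 0.865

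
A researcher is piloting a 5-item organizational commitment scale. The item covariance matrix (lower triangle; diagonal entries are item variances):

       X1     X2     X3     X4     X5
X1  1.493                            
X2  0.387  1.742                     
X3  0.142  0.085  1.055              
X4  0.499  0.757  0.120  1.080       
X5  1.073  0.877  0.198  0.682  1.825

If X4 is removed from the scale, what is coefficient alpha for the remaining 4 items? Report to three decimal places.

Remaining items: X1, X2, X3, X5 (k = 4).
Σσᵢ² = 1.493 + 1.742 + 1.055 + 1.825 = 6.115
σ²_total = 6.115 + 2 × 2.762 = 11.639
α (item deleted) = (4/3)·(1 − 6.115/11.639) = 0.633

α = 0.633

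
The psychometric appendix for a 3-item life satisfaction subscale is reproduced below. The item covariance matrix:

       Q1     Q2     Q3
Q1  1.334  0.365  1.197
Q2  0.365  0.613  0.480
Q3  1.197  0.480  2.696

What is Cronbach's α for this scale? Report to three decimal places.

Cronbach's α = 0.702

ΣVar(i) = 1.334 + 0.613 + 2.696 = 4.643
Σ_{i<j} σ_ij = 2.042
σ²_T = 4.643 + 2 × 2.042 = 8.727
α = (k/(k−1))·(1 − ΣVar(i)/σ²_T) = (3/2)·(1 − 4.643/8.727) = 0.702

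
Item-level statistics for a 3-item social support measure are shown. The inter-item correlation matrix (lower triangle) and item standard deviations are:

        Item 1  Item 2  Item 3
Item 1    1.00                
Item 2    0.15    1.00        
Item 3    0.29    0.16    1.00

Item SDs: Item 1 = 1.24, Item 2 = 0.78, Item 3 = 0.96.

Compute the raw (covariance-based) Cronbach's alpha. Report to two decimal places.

Cronbach's alpha = 0.43

Σσ²ᵢ = 1.24² + 0.78² + 0.96² = 3.0676
Covariances σ_ij = r_ij · s_i · s_j:
  σ(Item 1,Item 2) = 0.15 × 1.24 × 0.78 = 0.1451
  σ(Item 1,Item 3) = 0.29 × 1.24 × 0.96 = 0.3452
  σ(Item 2,Item 3) = 0.16 × 0.78 × 0.96 = 0.1198
σ²_T = Σσ²ᵢ + 2·Σσ_ij = 3.0676 + 2 × 0.6101 = 4.2878
α = (3/2)·(1 − 3.0676/4.2878) = 0.43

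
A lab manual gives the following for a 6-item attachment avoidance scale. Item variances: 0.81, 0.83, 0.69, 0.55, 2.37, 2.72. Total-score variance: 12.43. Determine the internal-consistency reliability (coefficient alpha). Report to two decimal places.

Σσ²ᵢ = 0.81 + 0.83 + 0.69 + 0.55 + 2.37 + 2.72 = 7.97
α = (k/(k−1))·(1 − Σσ²ᵢ/total variance) = (6/5)·(1 − 7.97/12.43) = 0.43

α = 0.43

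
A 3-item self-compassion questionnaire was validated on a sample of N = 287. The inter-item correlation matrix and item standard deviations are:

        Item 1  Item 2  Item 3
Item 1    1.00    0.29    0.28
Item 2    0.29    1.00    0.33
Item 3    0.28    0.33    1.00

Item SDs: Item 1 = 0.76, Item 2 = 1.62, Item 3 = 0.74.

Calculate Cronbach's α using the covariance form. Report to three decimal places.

Σσ²ᵢ = 0.76² + 1.62² + 0.74² = 3.7496
Covariances σ_ij = r_ij · s_i · s_j:
  σ(Item 1,Item 2) = 0.29 × 0.76 × 1.62 = 0.3570
  σ(Item 1,Item 3) = 0.28 × 0.76 × 0.74 = 0.1575
  σ(Item 2,Item 3) = 0.33 × 1.62 × 0.74 = 0.3956
σ²_T = Σσ²ᵢ + 2·Σσ_ij = 3.7496 + 2 × 0.9101 = 5.5698
α = (3/2)·(1 − 3.7496/5.5698) = 0.490

α = 0.490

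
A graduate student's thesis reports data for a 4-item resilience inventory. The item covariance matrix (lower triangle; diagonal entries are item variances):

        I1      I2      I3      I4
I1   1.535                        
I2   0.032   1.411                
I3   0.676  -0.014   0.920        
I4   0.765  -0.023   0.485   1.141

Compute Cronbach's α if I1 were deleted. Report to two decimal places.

α = 0.31

Remaining items: I2, I3, I4 (k = 3).
Σσᵢ² = 1.411 + 0.920 + 1.141 = 3.472
σ²_T = 3.472 + 2 × 0.448 = 4.368
α (item deleted) = (3/2)·(1 − 3.472/4.368) = 0.31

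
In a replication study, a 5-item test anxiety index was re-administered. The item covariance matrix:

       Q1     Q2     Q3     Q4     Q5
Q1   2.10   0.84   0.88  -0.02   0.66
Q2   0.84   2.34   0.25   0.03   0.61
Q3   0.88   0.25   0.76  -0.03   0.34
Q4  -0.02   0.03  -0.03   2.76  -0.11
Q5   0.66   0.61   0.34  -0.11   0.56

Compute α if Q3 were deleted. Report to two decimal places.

α = 0.46

Remaining items: Q1, Q2, Q4, Q5 (k = 4).
Σσᵢ² = 2.10 + 2.34 + 2.76 + 0.56 = 7.76
σ²_total = 7.76 + 2 × 2.01 = 11.78
α (item deleted) = (4/3)·(1 − 7.76/11.78) = 0.46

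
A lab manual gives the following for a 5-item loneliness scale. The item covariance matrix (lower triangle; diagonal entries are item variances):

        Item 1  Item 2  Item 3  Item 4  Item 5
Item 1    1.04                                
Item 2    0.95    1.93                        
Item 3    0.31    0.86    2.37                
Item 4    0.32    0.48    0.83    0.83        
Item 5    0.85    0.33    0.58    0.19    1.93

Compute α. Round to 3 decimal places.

Σσ²ᵢ = 1.04 + 1.93 + 2.37 + 0.83 + 1.93 = 8.10
Sum of off-diagonal covariances = 5.70
σ²_T = 8.10 + 2 × 5.70 = 19.50
α = (k/(k−1))·(1 − Σσ²ᵢ/σ²_T) = (5/4)·(1 − 8.10/19.50) = 0.731

α = 0.731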